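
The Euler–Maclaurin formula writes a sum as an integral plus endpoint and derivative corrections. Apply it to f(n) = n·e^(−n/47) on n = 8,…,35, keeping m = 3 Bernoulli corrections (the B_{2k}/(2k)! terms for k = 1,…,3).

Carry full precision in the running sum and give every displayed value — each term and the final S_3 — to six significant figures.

∫_8^35 x·e^(−x/47) dx evaluates to 350.200.
Endpoint term: (f(8) + f(35))/2 = (6.74788 + 16.6210)/2 = 11.6844.
Integral + boundary = 361.884.
Order-1 term: 1/12 · (0.121247 − 0.699913) = -0.0482222.
After k=1: 361.836.
Order-2 term: −1/720 · (0.000484843 − 0.00108053) = 8.27338e-07.
After k=2: 361.836.
Order-3 term: 1/30240 · (4.14124e-07 − 8.34861e-07) = -1.39133e-11.

S_3 ≈ 361.836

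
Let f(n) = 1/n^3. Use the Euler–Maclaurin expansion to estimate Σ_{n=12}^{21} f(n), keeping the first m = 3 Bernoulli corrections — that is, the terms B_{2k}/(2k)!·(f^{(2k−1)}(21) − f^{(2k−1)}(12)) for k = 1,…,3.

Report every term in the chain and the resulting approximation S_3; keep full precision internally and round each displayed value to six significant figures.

The integral term ∫_12^21 1/x^3 dx = 0.00233844.
Boundary: ½(f(12) + f(21)) = ½(0.000578704 + 0.000107980) = 0.000343342.
Running total after boundary: 0.00268178.
Order-1 term: 1/12 · (-1.54257e-05 − (-0.000144676)) = 1.07709e-05.
Running total after k=1: 0.00269255.
Order-2 term: −1/720 · (-6.99577e-07 − (-2.00939e-05)) = -2.69365e-08.
Running total after k=2: 0.00269252.
Order-3 term: 1/30240 · (-6.66264e-08 − (-5.86071e-06)) = 1.91603e-10.

S_3 ≈ 0.00269252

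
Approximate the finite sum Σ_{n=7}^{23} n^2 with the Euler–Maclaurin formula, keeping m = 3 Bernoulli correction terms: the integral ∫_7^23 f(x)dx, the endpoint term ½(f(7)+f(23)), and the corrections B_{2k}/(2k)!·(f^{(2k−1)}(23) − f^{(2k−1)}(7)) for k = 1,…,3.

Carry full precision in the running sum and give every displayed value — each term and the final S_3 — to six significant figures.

Integral: ∫_7^23 x^2 dx = 3941.33.
½[f(7) + f(23)] = ½[49.0000 + 529.000] = 289.000.
Running total after boundary: 4230.33.
Correction k=1: B_{2}/2! · (f^{(1)}(23) − f^{(1)}(7)) = 1/12 · (46.0000 − 14.0000) = 2.66667.
Partial sum through k=1: 4233.00.
Correction k=2: B_{4}/4! · (f^{(3)}(23) − f^{(3)}(7)) = −1/720 · (0.00000 − 0.00000) = 0.00000.
Partial sum through k=2: 4233.00.
Correction k=3: B_{6}/6! · (f^{(5)}(23) − f^{(5)}(7)) = 1/30240 · (0.00000 − 0.00000) = 0.00000.

S_3 ≈ 4233.00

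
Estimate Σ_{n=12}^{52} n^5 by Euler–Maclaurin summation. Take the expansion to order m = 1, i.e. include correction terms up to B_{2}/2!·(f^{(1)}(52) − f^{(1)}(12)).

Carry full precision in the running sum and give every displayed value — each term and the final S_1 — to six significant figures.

The integral term ∫_12^52 x^5 dx = 3.29460e+09.
Endpoint term: (f(12) + f(52))/2 = (248832 + 3.80204e+08)/2 = 1.90226e+08.
So far: 3.48483e+09.
k=1: B_{2}/(2)! × [f^{(1)}(52) − f^{(1)}(12)] = 1/12 × (3.65581e+07 − 103680) = 3.03787e+06.

S_1 ≈ 3.48787e+09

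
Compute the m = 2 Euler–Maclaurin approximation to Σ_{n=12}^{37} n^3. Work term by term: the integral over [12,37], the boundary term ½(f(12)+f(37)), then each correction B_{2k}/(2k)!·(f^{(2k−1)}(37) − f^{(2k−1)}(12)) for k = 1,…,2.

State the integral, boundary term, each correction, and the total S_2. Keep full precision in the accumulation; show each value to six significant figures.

Integral: ∫_12^37 x^3 dx = 463356.
½[f(12) + f(37)] = ½[1728.00 + 50653.0] = 26190.5.
So far: 489547.
Correction k=1: B_{2}/2! · (f^{(1)}(37) − f^{(1)}(12)) = 1/12 · (4107.00 − 432.000) = 306.250.
Running total after k=1: 489853.
Correction k=2: B_{4}/4! · (f^{(3)}(37) − f^{(3)}(12)) = −1/720 · (6.00000 − 6.00000) = 0.00000.

S_2 ≈ 489853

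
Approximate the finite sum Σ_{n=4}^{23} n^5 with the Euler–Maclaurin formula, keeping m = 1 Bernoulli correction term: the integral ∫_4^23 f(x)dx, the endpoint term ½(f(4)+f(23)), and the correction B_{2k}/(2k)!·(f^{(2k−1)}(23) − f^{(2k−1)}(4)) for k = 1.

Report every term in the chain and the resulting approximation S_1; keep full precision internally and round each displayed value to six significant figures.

S_1 ≈ 2.80071e+07

∫_4^23 x^5 dx evaluates to 2.46720e+07.
Boundary: ½(f(4) + f(23)) = ½(1024.00 + 6.43634e+06) = 3.21868e+06.
So far: 2.78906e+07.
Order-1 term: 1/12 · (1.39920e+06 − 1280.00) = 116494.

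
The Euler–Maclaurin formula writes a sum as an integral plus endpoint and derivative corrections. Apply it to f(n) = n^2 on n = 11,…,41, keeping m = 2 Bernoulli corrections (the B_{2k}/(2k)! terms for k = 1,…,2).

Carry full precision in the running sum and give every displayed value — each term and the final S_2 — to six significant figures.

S_2 ≈ 23436.0

The integral term ∫_11^41 x^2 dx = 22530.0.
Endpoint term: (f(11) + f(41))/2 = (121.000 + 1681.00)/2 = 901.000.
So far: 23431.0.
Order-1 term: 1/12 · (82.0000 − 22.0000) = 5.00000.
Running total after k=1: 23436.0.
Order-2 term: −1/720 · (0.00000 − 0.00000) = 0.00000.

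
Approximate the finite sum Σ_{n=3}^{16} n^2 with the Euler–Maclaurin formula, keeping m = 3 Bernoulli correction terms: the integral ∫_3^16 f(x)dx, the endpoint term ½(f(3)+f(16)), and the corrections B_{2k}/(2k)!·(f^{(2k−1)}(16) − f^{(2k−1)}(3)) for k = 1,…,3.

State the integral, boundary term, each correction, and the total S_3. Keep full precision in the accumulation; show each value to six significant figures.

The integral term ∫_3^16 x^2 dx = 1356.33.
½[f(3) + f(16)] = ½[9.00000 + 256.000] = 132.500.
So far: 1488.83.
k=1: B_{2}/(2)! × [f^{(1)}(16) − f^{(1)}(3)] = 1/12 × (32.0000 − 6.00000) = 2.16667.
Running total after k=1: 1491.00.
k=2: B_{4}/(4)! × [f^{(3)}(16) − f^{(3)}(3)] = −1/720 × (0.00000 − 0.00000) = 0.00000.
Running total after k=2: 1491.00.
k=3: B_{6}/(6)! × [f^{(5)}(16) − f^{(5)}(3)] = 1/30240 × (0.00000 − 0.00000) = 0.00000.

S_3 ≈ 1491.00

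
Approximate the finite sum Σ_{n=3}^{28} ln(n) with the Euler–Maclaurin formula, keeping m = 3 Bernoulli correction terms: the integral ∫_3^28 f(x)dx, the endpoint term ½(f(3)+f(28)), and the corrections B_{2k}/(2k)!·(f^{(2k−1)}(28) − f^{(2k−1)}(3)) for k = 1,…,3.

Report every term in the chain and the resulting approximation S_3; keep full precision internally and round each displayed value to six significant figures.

∫_3^28 ln(x) dx evaluates to 65.0059.
½[f(3) + f(28)] = ½[1.09861 + 3.33220] = 2.21541.
So far: 67.2213.
Order-1 term: 1/12 · (0.0357143 − 0.333333) = -0.0248016.
Running total after k=1: 67.1965.
Order-2 term: −1/720 · (9.11079e-05 − 0.0740741) = 0.000102754.
Running total after k=2: 67.1966.
Order-3 term: 1/30240 · (1.39451e-06 − 0.0987654) = -3.26601e-06.

S_3 ≈ 67.1966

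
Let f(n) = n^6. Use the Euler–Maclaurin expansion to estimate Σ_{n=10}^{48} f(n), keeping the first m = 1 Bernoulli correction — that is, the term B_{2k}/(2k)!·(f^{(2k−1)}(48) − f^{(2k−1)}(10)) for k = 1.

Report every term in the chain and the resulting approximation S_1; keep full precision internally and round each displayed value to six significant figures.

∫_10^48 x^6 dx evaluates to 8.38655e+10.
Endpoint term: (f(10) + f(48))/2 = (1.00000e+06 + 1.22306e+10)/2 = 6.11580e+09.
Running total after boundary: 8.99813e+10.
k=1: B_{2}/(2)! × [f^{(1)}(48) − f^{(1)}(10)] = 1/12 × (1.52882e+09 − 600000) = 1.27352e+08.

S_1 ≈ 9.01086e+10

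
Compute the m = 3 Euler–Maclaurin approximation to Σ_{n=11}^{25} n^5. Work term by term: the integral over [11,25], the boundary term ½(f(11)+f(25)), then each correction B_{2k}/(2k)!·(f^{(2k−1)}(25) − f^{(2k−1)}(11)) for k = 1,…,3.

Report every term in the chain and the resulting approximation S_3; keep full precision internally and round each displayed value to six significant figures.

S_3 ≈ 4.55148e+07

Integral: ∫_11^25 x^5 dx = 4.03948e+07.
Endpoint term: (f(11) + f(25))/2 = (161051 + 9.76562e+06)/2 = 4.96334e+06.
Integral + boundary = 4.53582e+07.
k=1: B_{2}/(2)! × [f^{(1)}(25) − f^{(1)}(11)] = 1/12 × (1.95312e+06 − 73205.0) = 156660.
After k=1: 4.55148e+07.
k=2: B_{4}/(4)! × [f^{(3)}(25) − f^{(3)}(11)] = −1/720 × (37500.0 − 7260.00) = -42.0000.
After k=2: 4.55148e+07.
k=3: B_{6}/(6)! × [f^{(5)}(25) − f^{(5)}(11)] = 1/30240 × (120.000 − 120.000) = 0.00000.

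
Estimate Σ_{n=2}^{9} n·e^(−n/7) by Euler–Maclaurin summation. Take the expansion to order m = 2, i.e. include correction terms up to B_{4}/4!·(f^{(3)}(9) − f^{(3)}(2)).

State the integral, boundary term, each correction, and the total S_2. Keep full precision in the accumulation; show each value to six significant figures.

S_2 ≈ 18.3246

∫_2^9 x·e^(−x/7) dx evaluates to 16.3803.
Boundary: ½(f(2) + f(9)) = ½(1.50295 + 2.48808) = 1.99552.
Running total after boundary: 18.3758.
Correction k=1: B_{2}/2! · (f^{(1)}(9) − f^{(1)}(2)) = 1/12 · (-0.0789866 − 0.536769) = -0.0513130.
Partial sum through k=1: 18.3245.
Correction k=2: B_{4}/4! · (f^{(3)}(9) − f^{(3)}(2)) = −1/720 · (0.00967183 − 0.0416270) = 4.43822e-05.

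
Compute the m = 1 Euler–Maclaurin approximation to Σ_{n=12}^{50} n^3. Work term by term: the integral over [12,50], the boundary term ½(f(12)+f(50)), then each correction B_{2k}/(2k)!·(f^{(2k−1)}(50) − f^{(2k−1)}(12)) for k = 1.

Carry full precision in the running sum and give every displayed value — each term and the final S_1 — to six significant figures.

S_1 ≈ 1.62127e+06

Integral: ∫_12^50 x^3 dx = 1.55732e+06.
½[f(12) + f(50)] = ½[1728.00 + 125000] = 63364.0.
Integral + boundary = 1.62068e+06.
Order-1 term: 1/12 · (7500.00 − 432.000) = 589.000.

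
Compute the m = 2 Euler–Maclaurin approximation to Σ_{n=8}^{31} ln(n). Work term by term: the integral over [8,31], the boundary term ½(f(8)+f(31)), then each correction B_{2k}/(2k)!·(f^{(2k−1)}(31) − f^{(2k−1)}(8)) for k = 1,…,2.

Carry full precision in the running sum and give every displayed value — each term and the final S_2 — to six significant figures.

Integral: ∫_8^31 ln(x) dx = 66.8181.
½[f(8) + f(31)] = ½[2.07944 + 3.43399] = 2.75671.
So far: 69.5748.
Order-1 term: 1/12 · (0.0322581 − 0.125000) = -0.00772849.
Partial sum through k=1: 69.5671.
Order-2 term: −1/720 · (6.71344e-05 − 0.00390625) = 5.33211e-06.

S_2 ≈ 69.5671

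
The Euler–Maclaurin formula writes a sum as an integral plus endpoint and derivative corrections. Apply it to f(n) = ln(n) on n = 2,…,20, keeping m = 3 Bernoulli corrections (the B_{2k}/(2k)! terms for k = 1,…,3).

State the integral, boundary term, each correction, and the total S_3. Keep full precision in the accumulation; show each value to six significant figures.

S_3 ≈ 42.3356

∫_2^20 ln(x) dx evaluates to 40.5284.
Boundary: ½(f(2) + f(20)) = ½(0.693147 + 2.99573) = 1.84444.
So far: 42.3728.
k=1: B_{2}/(2)! × [f^{(1)}(20) − f^{(1)}(2)] = 1/12 × (0.0500000 − 0.500000) = -0.0375000.
Partial sum through k=1: 42.3353.
k=2: B_{4}/(4)! × [f^{(3)}(20) − f^{(3)}(2)] = −1/720 × (0.000250000 − 0.250000) = 0.000346875.
Partial sum through k=2: 42.3356.
k=3: B_{6}/(6)! × [f^{(5)}(20) − f^{(5)}(2)] = 1/30240 × (7.50000e-06 − 0.750000) = -2.48013e-05.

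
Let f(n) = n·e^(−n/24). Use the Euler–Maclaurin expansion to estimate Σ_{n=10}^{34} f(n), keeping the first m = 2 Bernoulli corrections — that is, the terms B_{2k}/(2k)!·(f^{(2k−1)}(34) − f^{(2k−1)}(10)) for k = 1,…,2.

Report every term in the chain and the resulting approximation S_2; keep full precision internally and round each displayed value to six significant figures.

Integral: ∫_10^34 x·e^(−x/24) dx = 200.351.
½[f(10) + f(34)] = ½[6.59241 + 8.24572] = 7.41906.
So far: 207.770.
Correction k=1: B_{2}/2! · (f^{(1)}(34) − f^{(1)}(10)) = 1/12 · (-0.101050 − 0.384557) = -0.0404673.
After k=1: 207.730.
Correction k=2: B_{4}/4! · (f^{(3)}(34) − f^{(3)}(10)) = −1/720 · (0.000666652 − 0.00295666) = 3.18057e-06.

S_2 ≈ 207.730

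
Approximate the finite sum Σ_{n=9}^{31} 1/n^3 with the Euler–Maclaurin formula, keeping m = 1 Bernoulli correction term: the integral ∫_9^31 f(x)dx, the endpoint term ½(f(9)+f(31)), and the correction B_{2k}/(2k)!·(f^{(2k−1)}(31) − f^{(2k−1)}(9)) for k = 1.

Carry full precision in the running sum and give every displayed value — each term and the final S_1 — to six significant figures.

S_1 ≈ 0.00639304

∫_9^31 1/x^3 dx evaluates to 0.00565255.
Boundary: ½(f(9) + f(31)) = ½(0.00137174 + 3.35672e-05) = 0.000702655.
Integral + boundary = 0.00635520.
Correction k=1: B_{2}/2! · (f^{(1)}(31) − f^{(1)}(9)) = 1/12 · (-3.24844e-06 − (-0.000457247)) = 3.78332e-05.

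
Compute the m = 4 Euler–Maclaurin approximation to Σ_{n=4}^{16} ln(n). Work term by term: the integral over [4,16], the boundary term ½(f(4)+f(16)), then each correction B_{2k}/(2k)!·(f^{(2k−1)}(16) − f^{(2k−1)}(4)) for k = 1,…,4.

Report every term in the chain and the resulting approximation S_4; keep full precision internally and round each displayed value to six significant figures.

S_4 ≈ 28.8801

The integral term ∫_4^16 ln(x) dx = 26.8162.
Endpoint term: (f(4) + f(16))/2 = (1.38629 + 2.77259)/2 = 2.07944.
Running total after boundary: 28.8957.
Correction k=1: B_{2}/2! · (f^{(1)}(16) − f^{(1)}(4)) = 1/12 · (0.0625000 − 0.250000) = -0.0156250.
After k=1: 28.8801.
Correction k=2: B_{4}/4! · (f^{(3)}(16) − f^{(3)}(4)) = −1/720 · (0.000488281 − 0.0312500) = 4.27246e-05.
After k=2: 28.8801.
Correction k=3: B_{6}/6! · (f^{(5)}(16) − f^{(5)}(4)) = 1/30240 · (2.28882e-05 − 0.0234375) = -7.74293e-07.
After k=3: 28.8801.
Correction k=4: B_{8}/8! · (f^{(7)}(16) − f^{(7)}(4)) = −1/1209600 · (2.68221e-06 − 0.0439453) = 3.63282e-08.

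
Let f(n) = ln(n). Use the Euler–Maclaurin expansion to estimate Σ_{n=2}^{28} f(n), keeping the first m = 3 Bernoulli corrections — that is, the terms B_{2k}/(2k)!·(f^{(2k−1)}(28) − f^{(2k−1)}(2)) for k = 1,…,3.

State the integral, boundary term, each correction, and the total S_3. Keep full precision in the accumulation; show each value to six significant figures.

S_3 ≈ 67.8897

The integral term ∫_2^28 ln(x) dx = 65.9154.
½[f(2) + f(28)] = ½[0.693147 + 3.33220] = 2.01268.
Integral + boundary = 67.9281.
k=1: B_{2}/(2)! × [f^{(1)}(28) − f^{(1)}(2)] = 1/12 × (0.0357143 − 0.500000) = -0.0386905.
After k=1: 67.8894.
k=2: B_{4}/(4)! × [f^{(3)}(28) − f^{(3)}(2)] = −1/720 × (9.11079e-05 − 0.250000) = 0.000347096.
After k=2: 67.8898.
k=3: B_{6}/(6)! × [f^{(5)}(28) − f^{(5)}(2)] = 1/30240 × (1.39451e-06 − 0.750000) = -2.48015e-05.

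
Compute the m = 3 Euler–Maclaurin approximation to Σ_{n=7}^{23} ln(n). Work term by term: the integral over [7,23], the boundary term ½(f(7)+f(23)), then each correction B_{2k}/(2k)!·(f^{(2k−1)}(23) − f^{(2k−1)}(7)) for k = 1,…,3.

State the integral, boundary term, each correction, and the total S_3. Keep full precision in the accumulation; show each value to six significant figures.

S_3 ≈ 45.0274

∫_7^23 ln(x) dx evaluates to 42.4950.
Boundary: ½(f(7) + f(23)) = ½(1.94591 + 3.13549) = 2.54070.
Integral + boundary = 45.0357.
k=1: B_{2}/(2)! × [f^{(1)}(23) − f^{(1)}(7)] = 1/12 × (0.0434783 − 0.142857) = -0.00828157.
Running total after k=1: 45.0274.
k=2: B_{4}/(4)! × [f^{(3)}(23) − f^{(3)}(7)] = −1/720 × (0.000164379 − 0.00583090) = 7.87017e-06.
Running total after k=2: 45.0274.
k=3: B_{6}/(6)! × [f^{(5)}(23) − f^{(5)}(7)] = 1/30240 × (3.72883e-06 − 0.00142798) = -4.70981e-08.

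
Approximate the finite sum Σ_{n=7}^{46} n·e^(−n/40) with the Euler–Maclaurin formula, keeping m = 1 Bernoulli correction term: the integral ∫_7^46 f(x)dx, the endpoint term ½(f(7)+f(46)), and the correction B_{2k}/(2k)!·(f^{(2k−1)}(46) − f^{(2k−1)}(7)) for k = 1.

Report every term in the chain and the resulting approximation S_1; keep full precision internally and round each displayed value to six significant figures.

S_1 ≈ 499.108

∫_7^46 x·e^(−x/40) dx evaluates to 488.949.
½[f(7) + f(46)] = ½[5.87620 + 14.5653] = 10.2207.
Integral + boundary = 499.169.
Correction k=1: B_{2}/2! · (f^{(1)}(46) − f^{(1)}(7)) = 1/12 · (-0.0474955 − 0.692552) = -0.0616706.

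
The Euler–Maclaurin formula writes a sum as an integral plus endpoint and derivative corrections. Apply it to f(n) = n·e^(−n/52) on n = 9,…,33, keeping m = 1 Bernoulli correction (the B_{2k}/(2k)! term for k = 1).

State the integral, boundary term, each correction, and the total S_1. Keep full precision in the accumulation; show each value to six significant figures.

Integral: ∫_9^33 x·e^(−x/52) dx = 324.667.
Boundary: ½(f(9) + f(33)) = ½(7.56966 + 17.4946) = 12.5321.
Integral + boundary = 337.199.
Correction k=1: B_{2}/2! · (f^{(1)}(33) − f^{(1)}(9)) = 1/12 · (0.193705 − 0.695503) = -0.0418165.

S_1 ≈ 337.158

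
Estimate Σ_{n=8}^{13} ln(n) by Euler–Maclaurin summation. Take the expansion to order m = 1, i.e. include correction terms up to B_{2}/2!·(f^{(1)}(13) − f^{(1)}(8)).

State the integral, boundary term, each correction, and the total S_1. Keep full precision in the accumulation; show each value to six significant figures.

S_1 ≈ 14.0270

∫_8^13 ln(x) dx evaluates to 11.7088.
Boundary: ½(f(8) + f(13)) = ½(2.07944 + 2.56495) = 2.32220.
So far: 14.0310.
k=1: B_{2}/(2)! × [f^{(1)}(13) − f^{(1)}(8)] = 1/12 × (0.0769231 − 0.125000) = -0.00400641.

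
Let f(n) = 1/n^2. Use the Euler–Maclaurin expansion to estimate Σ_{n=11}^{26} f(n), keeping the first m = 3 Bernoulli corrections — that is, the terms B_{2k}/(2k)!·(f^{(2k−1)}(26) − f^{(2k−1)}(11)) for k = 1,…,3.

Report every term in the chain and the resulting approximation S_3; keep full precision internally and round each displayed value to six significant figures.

Integral: ∫_11^26 1/x^2 dx = 0.0524476.
½[f(11) + f(26)] = ½[0.00826446 + 0.00147929] = 0.00487188.
Integral + boundary = 0.0573194.
Correction k=1: B_{2}/2! · (f^{(1)}(26) − f^{(1)}(11)) = 1/12 · (-0.000113792 − (-0.00150263)) = 0.000115737.
Partial sum through k=1: 0.0574352.
Correction k=2: B_{4}/4! · (f^{(3)}(26) − f^{(3)}(11)) = −1/720 · (-2.01997e-06 − (-0.000149021)) = -2.04168e-07.
Partial sum through k=2: 0.0574350.
Correction k=3: B_{6}/6! · (f^{(5)}(26) − f^{(5)}(11)) = 1/30240 · (-8.96436e-08 − (-3.69474e-05)) = 1.21884e-09.

S_3 ≈ 0.0574350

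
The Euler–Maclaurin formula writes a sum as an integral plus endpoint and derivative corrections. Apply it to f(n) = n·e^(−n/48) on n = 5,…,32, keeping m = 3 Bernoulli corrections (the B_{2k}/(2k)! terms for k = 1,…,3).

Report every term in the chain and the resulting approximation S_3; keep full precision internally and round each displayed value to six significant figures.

The integral term ∫_5^32 x·e^(−x/48) dx = 320.813.
½[f(5) + f(32)] = ½[4.50538 + 16.4293] = 10.4674.
Running total after boundary: 331.281.
Correction k=1: B_{2}/2! · (f^{(1)}(32) − f^{(1)}(5)) = 1/12 · (0.171139 − 0.807213) = -0.0530062.
After k=1: 331.228.
Correction k=2: B_{4}/4! · (f^{(3)}(32) − f^{(3)}(5)) = −1/720 · (0.000519954 − 0.00113254) = 8.50809e-07.
After k=2: 331.228.
Correction k=3: B_{6}/6! · (f^{(5)}(32) − f^{(5)}(5)) = 1/30240 · (4.19109e-07 − 8.31041e-07) = -1.36221e-11.

S_3 ≈ 331.228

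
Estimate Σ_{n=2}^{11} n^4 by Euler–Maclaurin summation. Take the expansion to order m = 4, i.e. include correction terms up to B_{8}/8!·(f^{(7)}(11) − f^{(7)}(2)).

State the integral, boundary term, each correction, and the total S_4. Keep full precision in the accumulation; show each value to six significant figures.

S_4 ≈ 39973.0

The integral term ∫_2^11 x^4 dx = 32203.8.
½[f(2) + f(11)] = ½[16.0000 + 14641.0] = 7328.50.
Running total after boundary: 39532.3.
Correction k=1: B_{2}/2! · (f^{(1)}(11) − f^{(1)}(2)) = 1/12 · (5324.00 − 32.0000) = 441.000.
Running total after k=1: 39973.3.
Correction k=2: B_{4}/4! · (f^{(3)}(11) − f^{(3)}(2)) = −1/720 · (264.000 − 48.0000) = -0.300000.
Running total after k=2: 39973.0.
Correction k=3: B_{6}/6! · (f^{(5)}(11) − f^{(5)}(2)) = 1/30240 · (0.00000 − 0.00000) = 0.00000.
Running total after k=3: 39973.0.
Correction k=4: B_{8}/8! · (f^{(7)}(11) − f^{(7)}(2)) = −1/1209600 · (0.00000 − 0.00000) = 0.00000.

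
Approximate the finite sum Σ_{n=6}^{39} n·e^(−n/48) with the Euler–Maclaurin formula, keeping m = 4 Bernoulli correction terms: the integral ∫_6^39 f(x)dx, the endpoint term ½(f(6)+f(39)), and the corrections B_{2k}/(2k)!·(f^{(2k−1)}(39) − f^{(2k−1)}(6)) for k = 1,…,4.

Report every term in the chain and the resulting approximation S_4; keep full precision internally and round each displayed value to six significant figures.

S_4 ≈ 445.586

∫_6^39 x·e^(−x/48) dx evaluates to 434.343.
Endpoint term: (f(6) + f(39))/2 = (5.29498 + 17.3061)/2 = 11.3006.
So far: 445.644.
Correction k=1: B_{2}/2! · (f^{(1)}(39) − f^{(1)}(6)) = 1/12 · (0.0832026 − 0.772185) = -0.0574152.
Running total after k=1: 445.586.
Correction k=2: B_{4}/4! · (f^{(3)}(39) − f^{(3)}(6)) = −1/720 · (0.000421310 − 0.00110121) = 9.44301e-07.
Running total after k=2: 445.586.
Correction k=3: B_{6}/6! · (f^{(5)}(39) − f^{(5)}(6)) = 1/30240 · (3.50046e-07 − 8.10444e-07) = -1.52248e-11.
Running total after k=3: 445.586.
Correction k=4: B_{8}/8! · (f^{(7)}(39) − f^{(7)}(6)) = −1/1209600 · (2.24493e-10 − 4.96065e-10) = 2.24513e-16.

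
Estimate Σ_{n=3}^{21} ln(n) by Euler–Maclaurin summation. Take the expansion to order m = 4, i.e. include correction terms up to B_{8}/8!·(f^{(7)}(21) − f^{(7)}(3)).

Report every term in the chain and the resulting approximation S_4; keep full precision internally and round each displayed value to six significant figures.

S_4 ≈ 44.6870

∫_3^21 ln(x) dx evaluates to 42.6391.
Endpoint term: (f(3) + f(21))/2 = (1.09861 + 3.04452)/2 = 2.07157.
Running total after boundary: 44.7107.
k=1: B_{2}/(2)! × [f^{(1)}(21) − f^{(1)}(3)] = 1/12 × (0.0476190 − 0.333333) = -0.0238095.
Partial sum through k=1: 44.6869.
k=2: B_{4}/(4)! × [f^{(3)}(21) − f^{(3)}(3)] = −1/720 × (0.000215959 − 0.0740741) = 0.000102581.
Partial sum through k=2: 44.6870.
k=3: B_{6}/(6)! × [f^{(5)}(21) − f^{(5)}(3)] = 1/30240 × (5.87645e-06 − 0.0987654) = -3.26586e-06.
Partial sum through k=3: 44.6870.
k=4: B_{8}/(8)! × [f^{(7)}(21) − f^{(7)}(3)] = −1/1209600 × (3.99758e-07 − 0.329218) = 2.72171e-07.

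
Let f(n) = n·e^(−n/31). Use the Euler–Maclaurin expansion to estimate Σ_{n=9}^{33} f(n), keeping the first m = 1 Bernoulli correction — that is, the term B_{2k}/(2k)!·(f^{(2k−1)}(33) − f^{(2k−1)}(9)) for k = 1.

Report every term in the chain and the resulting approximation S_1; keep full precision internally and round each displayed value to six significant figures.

S_1 ≈ 252.287

Integral: ∫_9^33 x·e^(−x/31) dx = 243.276.
½[f(9) + f(33)] = ½[6.73220 + 11.3815] = 9.05686.
So far: 252.333.
k=1: B_{2}/(2)! × [f^{(1)}(33) − f^{(1)}(9)] = 1/12 × (-0.0222513 − 0.530854) = -0.0460921.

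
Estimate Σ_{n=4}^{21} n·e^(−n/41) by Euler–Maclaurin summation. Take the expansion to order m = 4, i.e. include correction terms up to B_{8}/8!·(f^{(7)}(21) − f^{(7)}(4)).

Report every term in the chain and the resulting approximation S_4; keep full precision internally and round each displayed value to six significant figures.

S_4 ≈ 158.451

The integral term ∫_4^21 x·e^(−x/41) dx = 150.389.
Boundary: ½(f(4) + f(21)) = ½(3.62819 + 12.5828) = 8.10547.
Integral + boundary = 158.495.
Correction k=1: B_{2}/2! · (f^{(1)}(21) − f^{(1)}(4)) = 1/12 · (0.292282 − 0.818555) = -0.0438560.
Running total after k=1: 158.451.
Correction k=2: B_{4}/4! · (f^{(3)}(21) − f^{(3)}(4)) = −1/720 · (0.000886758 − 0.00156612) = 9.43559e-07.
Running total after k=2: 158.451.
Correction k=3: B_{6}/6! · (f^{(5)}(21) − f^{(5)}(4)) = 1/30240 · (9.51601e-07 − 1.57364e-06) = -2.05702e-11.
Running total after k=3: 158.451.
Correction k=4: B_{8}/8! · (f^{(7)}(21) − f^{(7)}(4)) = −1/1209600 · (8.18373e-10 − 1.31804e-09) = 4.13086e-16.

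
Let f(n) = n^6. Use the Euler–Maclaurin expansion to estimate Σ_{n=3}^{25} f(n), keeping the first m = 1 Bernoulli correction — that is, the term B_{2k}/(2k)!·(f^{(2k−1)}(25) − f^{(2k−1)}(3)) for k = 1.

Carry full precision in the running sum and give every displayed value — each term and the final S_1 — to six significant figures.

∫_3^25 x^6 dx evaluates to 8.71930e+08.
½[f(3) + f(25)] = ½[729.000 + 2.44141e+08] = 1.22071e+08.
Integral + boundary = 9.94001e+08.
Order-1 term: 1/12 · (5.85938e+07 − 1458.00) = 4.88269e+06.

S_1 ≈ 9.98884e+08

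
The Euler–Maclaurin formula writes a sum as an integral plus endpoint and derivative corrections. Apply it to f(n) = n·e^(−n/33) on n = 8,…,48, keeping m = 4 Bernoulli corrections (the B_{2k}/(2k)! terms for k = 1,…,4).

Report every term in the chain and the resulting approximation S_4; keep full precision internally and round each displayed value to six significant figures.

S_4 ≈ 446.252

The integral term ∫_8^48 x·e^(−x/33) dx = 437.568.
Endpoint term: (f(8) + f(48))/2 = (6.27779 + 11.2083)/2 = 8.74305.
Integral + boundary = 446.311.
Correction k=1: B_{2}/2! · (f^{(1)}(48) − f^{(1)}(8)) = 1/12 · (-0.106139 − 0.594487) = -0.0583855.
After k=1: 446.252.
Correction k=2: B_{4}/4! · (f^{(3)}(48) − f^{(3)}(8)) = −1/720 · (0.000331381 − 0.00198708) = 2.29959e-06.
After k=2: 446.252.
Correction k=3: B_{6}/6! · (f^{(5)}(48) − f^{(5)}(8)) = 1/30240 · (6.98096e-07 − 3.14808e-06) = -8.10182e-11.
After k=3: 446.252.
Correction k=4: B_{8}/8! · (f^{(7)}(48) − f^{(7)}(8)) = −1/1209600 · (1.00266e-09 − 4.10605e-09) = 2.56563e-15.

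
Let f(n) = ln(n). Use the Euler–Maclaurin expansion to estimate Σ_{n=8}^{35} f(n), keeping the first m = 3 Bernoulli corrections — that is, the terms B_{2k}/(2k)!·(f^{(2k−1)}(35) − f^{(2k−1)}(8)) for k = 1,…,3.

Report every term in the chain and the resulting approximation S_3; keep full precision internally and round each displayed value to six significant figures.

S_3 ≈ 83.6110

The integral term ∫_8^35 ln(x) dx = 80.8016.
Endpoint term: (f(8) + f(35))/2 = (2.07944 + 3.55535)/2 = 2.81739.
Running total after boundary: 83.6190.
Order-1 term: 1/12 · (0.0285714 − 0.125000) = -0.00803571.
After k=1: 83.6110.
Order-2 term: −1/720 · (4.66472e-05 − 0.00390625) = 5.36056e-06.
After k=2: 83.6110.
Order-3 term: 1/30240 · (4.56952e-07 − 0.000732422) = -2.42052e-08.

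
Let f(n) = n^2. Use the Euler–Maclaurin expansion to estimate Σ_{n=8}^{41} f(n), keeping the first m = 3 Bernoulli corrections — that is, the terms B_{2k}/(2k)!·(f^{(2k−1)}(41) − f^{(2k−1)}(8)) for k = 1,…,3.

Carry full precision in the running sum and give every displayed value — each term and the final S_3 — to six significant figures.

S_3 ≈ 23681.0

Integral: ∫_8^41 x^2 dx = 22803.0.
Endpoint term: (f(8) + f(41))/2 = (64.0000 + 1681.00)/2 = 872.500.
So far: 23675.5.
k=1: B_{2}/(2)! × [f^{(1)}(41) − f^{(1)}(8)] = 1/12 × (82.0000 − 16.0000) = 5.50000.
After k=1: 23681.0.
k=2: B_{4}/(4)! × [f^{(3)}(41) − f^{(3)}(8)] = −1/720 × (0.00000 − 0.00000) = 0.00000.
After k=2: 23681.0.
k=3: B_{6}/(6)! × [f^{(5)}(41) − f^{(5)}(8)] = 1/30240 × (0.00000 − 0.00000) = 0.00000.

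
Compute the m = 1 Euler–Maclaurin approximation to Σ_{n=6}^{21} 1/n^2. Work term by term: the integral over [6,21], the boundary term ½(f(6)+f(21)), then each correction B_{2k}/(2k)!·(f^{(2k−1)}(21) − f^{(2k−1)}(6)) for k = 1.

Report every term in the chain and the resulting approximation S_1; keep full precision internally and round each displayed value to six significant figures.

Integral: ∫_6^21 1/x^2 dx = 0.119048.
½[f(6) + f(21)] = ½[0.0277778 + 0.00226757] = 0.0150227.
So far: 0.134070.
k=1: B_{2}/(2)! × [f^{(1)}(21) − f^{(1)}(6)] = 1/12 × (-0.000215959 − (-0.00925926)) = 0.000753608.

S_1 ≈ 0.134824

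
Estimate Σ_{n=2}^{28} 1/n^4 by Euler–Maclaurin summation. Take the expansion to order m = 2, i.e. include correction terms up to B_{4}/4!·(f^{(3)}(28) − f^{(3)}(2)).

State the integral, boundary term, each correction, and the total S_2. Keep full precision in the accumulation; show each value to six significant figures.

S_2 ≈ 0.0820169

The integral term ∫_2^28 1/x^4 dx = 0.0416515.
½[f(2) + f(28)] = ½[0.0625000 + 1.62693e-06] = 0.0312508.
Running total after boundary: 0.0729023.
Order-1 term: 1/12 · (-2.32418e-07 − (-0.125000)) = 0.0104166.
After k=1: 0.0833189.
Order-2 term: −1/720 · (-8.89355e-09 − (-0.937500)) = -0.00130208.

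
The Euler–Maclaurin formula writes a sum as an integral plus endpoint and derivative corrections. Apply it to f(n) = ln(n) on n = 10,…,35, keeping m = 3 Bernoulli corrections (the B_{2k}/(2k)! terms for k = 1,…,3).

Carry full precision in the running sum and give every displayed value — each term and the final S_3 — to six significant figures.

Integral: ∫_10^35 ln(x) dx = 76.4113.
Endpoint term: (f(10) + f(35))/2 = (2.30259 + 3.55535)/2 = 2.92897.
So far: 79.3403.
k=1: B_{2}/(2)! × [f^{(1)}(35) − f^{(1)}(10)] = 1/12 × (0.0285714 − 0.100000) = -0.00595238.
Running total after k=1: 79.3343.
k=2: B_{4}/(4)! × [f^{(3)}(35) − f^{(3)}(10)] = −1/720 × (4.66472e-05 − 0.00200000) = 2.71299e-06.
Running total after k=2: 79.3343.
k=3: B_{6}/(6)! × [f^{(5)}(35) − f^{(5)}(10)] = 1/30240 × (4.56952e-07 − 0.000240000) = -7.92140e-09.

S_3 ≈ 79.3343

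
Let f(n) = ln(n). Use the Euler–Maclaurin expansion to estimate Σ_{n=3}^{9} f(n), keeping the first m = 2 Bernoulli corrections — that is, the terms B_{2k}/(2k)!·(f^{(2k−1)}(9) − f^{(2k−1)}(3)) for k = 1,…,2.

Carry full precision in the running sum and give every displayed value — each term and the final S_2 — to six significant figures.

∫_3^9 ln(x) dx evaluates to 10.4792.
Endpoint term: (f(3) + f(9))/2 = (1.09861 + 2.19722)/2 = 1.64792.
Integral + boundary = 12.1271.
Order-1 term: 1/12 · (0.111111 − 0.333333) = -0.0185185.
Partial sum through k=1: 12.1086.
Order-2 term: −1/720 · (0.00274348 − 0.0740741) = 9.90703e-05.

S_2 ≈ 12.1087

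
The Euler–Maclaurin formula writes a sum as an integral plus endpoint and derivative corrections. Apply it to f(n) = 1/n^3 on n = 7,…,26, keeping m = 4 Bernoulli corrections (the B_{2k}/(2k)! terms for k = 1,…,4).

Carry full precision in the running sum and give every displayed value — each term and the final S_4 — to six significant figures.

∫_7^26 1/x^3 dx evaluates to 0.00946444.
Boundary: ½(f(7) + f(26)) = ½(0.00291545 + 5.68958e-05) = 0.00148617.
So far: 0.0109506.
Order-1 term: 1/12 · (-6.56490e-06 − (-0.00124948)) = 0.000103576.
After k=1: 0.0110542.
Order-2 term: −1/720 · (-1.94228e-07 − (-0.000509992)) = -7.08052e-07.
After k=2: 0.0110535.
Order-3 term: 1/30240 · (-1.20674e-08 − (-0.000437136)) = 1.44551e-08.
After k=3: 0.0110535.
Order-4 term: −1/1209600 · (-1.28529e-09 − (-0.000642322)) = -5.31019e-10.

S_4 ≈ 0.0110535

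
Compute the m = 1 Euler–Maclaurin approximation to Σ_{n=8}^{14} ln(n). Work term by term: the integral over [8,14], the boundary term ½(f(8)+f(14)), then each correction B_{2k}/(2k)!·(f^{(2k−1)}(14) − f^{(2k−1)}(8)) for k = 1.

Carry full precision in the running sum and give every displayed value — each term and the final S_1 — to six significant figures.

The integral term ∫_8^14 ln(x) dx = 14.3113.
Boundary: ½(f(8) + f(14)) = ½(2.07944 + 2.63906) = 2.35925.
Running total after boundary: 16.6705.
Correction k=1: B_{2}/2! · (f^{(1)}(14) − f^{(1)}(8)) = 1/12 · (0.0714286 − 0.125000) = -0.00446429.

S_1 ≈ 16.6661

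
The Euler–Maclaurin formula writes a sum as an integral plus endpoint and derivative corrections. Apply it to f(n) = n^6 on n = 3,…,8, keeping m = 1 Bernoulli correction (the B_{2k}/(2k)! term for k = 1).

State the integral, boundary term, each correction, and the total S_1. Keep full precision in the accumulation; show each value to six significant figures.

The integral term ∫_3^8 x^6 dx = 299281.
Endpoint term: (f(3) + f(8))/2 = (729.000 + 262144)/2 = 131436.
So far: 430717.
k=1: B_{2}/(2)! × [f^{(1)}(8) − f^{(1)}(3)] = 1/12 × (196608 − 1458.00) = 16262.5.

S_1 ≈ 446980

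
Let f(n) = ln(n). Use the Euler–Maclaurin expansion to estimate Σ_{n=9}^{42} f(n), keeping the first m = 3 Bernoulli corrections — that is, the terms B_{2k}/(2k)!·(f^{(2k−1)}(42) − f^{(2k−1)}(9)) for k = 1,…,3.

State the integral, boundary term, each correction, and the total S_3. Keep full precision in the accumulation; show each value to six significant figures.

Integral: ∫_9^42 ln(x) dx = 104.207.
½[f(9) + f(42)] = ½[2.19722 + 3.73767] = 2.96745.
Running total after boundary: 107.175.
k=1: B_{2}/(2)! × [f^{(1)}(42) − f^{(1)}(9)] = 1/12 × (0.0238095 − 0.111111) = -0.00727513.
After k=1: 107.167.
k=2: B_{4}/(4)! × [f^{(3)}(42) − f^{(3)}(9)] = −1/720 × (2.69949e-05 − 0.00274348) = 3.77290e-06.
After k=2: 107.167.
k=3: B_{6}/(6)! × [f^{(5)}(42) − f^{(5)}(9)] = 1/30240 × (1.83639e-07 − 0.000406442) = -1.34345e-08.

S_3 ≈ 107.167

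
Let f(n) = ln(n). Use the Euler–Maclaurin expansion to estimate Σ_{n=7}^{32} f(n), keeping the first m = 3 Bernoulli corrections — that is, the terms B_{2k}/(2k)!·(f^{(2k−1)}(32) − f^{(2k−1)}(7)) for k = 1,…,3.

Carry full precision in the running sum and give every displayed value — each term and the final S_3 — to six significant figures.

S_3 ≈ 74.9787

∫_7^32 ln(x) dx evaluates to 72.2822.
Endpoint term: (f(7) + f(32))/2 = (1.94591 + 3.46574)/2 = 2.70582.
Integral + boundary = 74.9880.
k=1: B_{2}/(2)! × [f^{(1)}(32) − f^{(1)}(7)] = 1/12 × (0.0312500 − 0.142857) = -0.00930060.
After k=1: 74.9787.
k=2: B_{4}/(4)! × [f^{(3)}(32) − f^{(3)}(7)] = −1/720 × (6.10352e-05 − 0.00583090) = 8.01371e-06.
After k=2: 74.9787.
k=3: B_{6}/(6)! × [f^{(5)}(32) − f^{(5)}(7)] = 1/30240 × (7.15256e-07 − 0.00142798) = -4.71978e-08.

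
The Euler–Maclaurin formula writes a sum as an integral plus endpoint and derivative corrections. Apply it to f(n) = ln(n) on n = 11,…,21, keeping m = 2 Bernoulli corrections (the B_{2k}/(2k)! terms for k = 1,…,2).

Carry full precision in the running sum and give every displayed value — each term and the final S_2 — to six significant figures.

S_2 ≈ 30.2757

The integral term ∫_11^21 ln(x) dx = 27.5581.
Boundary: ½(f(11) + f(21)) = ½(2.39790 + 3.04452) = 2.72121.
Integral + boundary = 30.2793.
Order-1 term: 1/12 · (0.0476190 − 0.0909091) = -0.00360750.
Running total after k=1: 30.2757.
Order-2 term: −1/720 · (0.000215959 − 0.00150263) = 1.78704e-06.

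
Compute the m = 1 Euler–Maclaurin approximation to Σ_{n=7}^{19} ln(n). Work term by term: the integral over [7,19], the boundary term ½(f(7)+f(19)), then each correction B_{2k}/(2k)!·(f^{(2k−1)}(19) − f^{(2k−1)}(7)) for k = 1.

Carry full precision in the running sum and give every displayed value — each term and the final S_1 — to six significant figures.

Integral: ∫_7^19 ln(x) dx = 30.3230.
½[f(7) + f(19)] = ½[1.94591 + 2.94444] = 2.44517.
Running total after boundary: 32.7681.
Order-1 term: 1/12 · (0.0526316 − 0.142857) = -0.00751880.

S_1 ≈ 32.7606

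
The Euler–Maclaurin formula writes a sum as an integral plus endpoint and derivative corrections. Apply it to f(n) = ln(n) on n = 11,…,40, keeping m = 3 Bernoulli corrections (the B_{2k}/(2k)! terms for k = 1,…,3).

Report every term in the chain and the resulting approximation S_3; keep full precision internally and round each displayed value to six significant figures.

The integral term ∫_11^40 ln(x) dx = 92.1783.
Endpoint term: (f(11) + f(40))/2 = (2.39790 + 3.68888)/2 = 3.04339.
So far: 95.2217.
Correction k=1: B_{2}/2! · (f^{(1)}(40) − f^{(1)}(11)) = 1/12 · (0.0250000 − 0.0909091) = -0.00549242.
Partial sum through k=1: 95.2162.
Correction k=2: B_{4}/4! · (f^{(3)}(40) − f^{(3)}(11)) = −1/720 · (3.12500e-05 − 0.00150263) = 2.04358e-06.
Partial sum through k=2: 95.2162.
Correction k=3: B_{6}/6! · (f^{(5)}(40) − f^{(5)}(11)) = 1/30240 · (2.34375e-07 − 0.000149021) = -4.92020e-09.

S_3 ≈ 95.2162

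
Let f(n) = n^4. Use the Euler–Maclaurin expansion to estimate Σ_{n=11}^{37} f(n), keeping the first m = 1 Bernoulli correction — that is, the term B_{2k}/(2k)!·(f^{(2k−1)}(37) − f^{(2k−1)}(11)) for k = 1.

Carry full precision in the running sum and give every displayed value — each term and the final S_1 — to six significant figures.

S_1 ≈ 1.47974e+07

The integral term ∫_11^37 x^4 dx = 1.38366e+07.
Endpoint term: (f(11) + f(37))/2 = (14641.0 + 1.87416e+06)/2 = 944401.
Running total after boundary: 1.47810e+07.
Correction k=1: B_{2}/2! · (f^{(1)}(37) − f^{(1)}(11)) = 1/12 · (202612 − 5324.00) = 16440.7.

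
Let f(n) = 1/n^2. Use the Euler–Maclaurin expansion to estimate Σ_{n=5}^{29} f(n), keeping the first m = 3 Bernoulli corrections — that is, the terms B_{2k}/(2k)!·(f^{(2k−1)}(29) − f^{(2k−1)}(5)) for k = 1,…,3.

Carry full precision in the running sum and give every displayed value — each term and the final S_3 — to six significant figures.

∫_5^29 1/x^2 dx evaluates to 0.165517.
Endpoint term: (f(5) + f(29))/2 = (0.0400000 + 0.00118906)/2 = 0.0205945.
Integral + boundary = 0.186112.
Order-1 term: 1/12 · (-8.20042e-05 − (-0.0160000)) = 0.00132650.
After k=1: 0.187438.
Order-2 term: −1/720 · (-1.17010e-06 − (-0.00768000)) = -1.06650e-05.
After k=2: 0.187428.
Order-3 term: 1/30240 · (-4.17394e-08 − (-0.00921600)) = 3.04761e-07.

S_3 ≈ 0.187428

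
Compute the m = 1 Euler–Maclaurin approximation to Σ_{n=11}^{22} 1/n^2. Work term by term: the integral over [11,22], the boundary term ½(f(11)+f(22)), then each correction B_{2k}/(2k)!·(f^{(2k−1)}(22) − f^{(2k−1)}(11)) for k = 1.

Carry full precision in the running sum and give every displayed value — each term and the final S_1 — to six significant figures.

S_1 ≈ 0.0507294

∫_11^22 1/x^2 dx evaluates to 0.0454545.
Boundary: ½(f(11) + f(22)) = ½(0.00826446 + 0.00206612) = 0.00516529.
So far: 0.0506198.
Correction k=1: B_{2}/2! · (f^{(1)}(22) − f^{(1)}(11)) = 1/12 · (-0.000187829 − (-0.00150263)) = 0.000109567.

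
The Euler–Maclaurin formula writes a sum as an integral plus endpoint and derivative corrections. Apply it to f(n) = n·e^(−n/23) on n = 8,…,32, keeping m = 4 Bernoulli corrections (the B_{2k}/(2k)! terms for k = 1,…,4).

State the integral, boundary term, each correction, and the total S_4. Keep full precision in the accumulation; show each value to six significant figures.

Integral: ∫_8^32 x·e^(−x/23) dx = 188.867.
Boundary: ½(f(8) + f(32)) = ½(5.64977 + 7.96002) = 6.80490.
So far: 195.671.
Correction k=1: B_{2}/2! · (f^{(1)}(32) − f^{(1)}(8)) = 1/12 · (-0.0973372 − 0.460579) = -0.0464930.
Running total after k=1: 195.625.
Correction k=2: B_{4}/4! · (f^{(3)}(32) − f^{(3)}(8)) = −1/720 · (0.000756454 − 0.00354069) = 3.86699e-06.
Running total after k=2: 195.625.
Correction k=3: B_{6}/6! · (f^{(5)}(32) − f^{(5)}(8)) = 1/30240 · (3.20777e-06 − 1.17405e-05) = -2.82166e-10.
Running total after k=3: 195.625.
Correction k=4: B_{8}/8! · (f^{(7)}(32) − f^{(7)}(8)) = −1/1209600 · (9.42452e-09 − 3.17349e-08) = 1.84445e-14.

S_4 ≈ 195.625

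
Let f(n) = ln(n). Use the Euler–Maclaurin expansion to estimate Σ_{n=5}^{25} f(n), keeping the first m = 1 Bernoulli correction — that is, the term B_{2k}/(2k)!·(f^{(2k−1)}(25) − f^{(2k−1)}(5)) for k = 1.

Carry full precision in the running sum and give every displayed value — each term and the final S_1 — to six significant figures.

S_1 ≈ 54.8255

Integral: ∫_5^25 ln(x) dx = 52.4247.
½[f(5) + f(25)] = ½[1.60944 + 3.21888] = 2.41416.
So far: 54.8389.
Order-1 term: 1/12 · (0.0400000 − 0.200000) = -0.0133333.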